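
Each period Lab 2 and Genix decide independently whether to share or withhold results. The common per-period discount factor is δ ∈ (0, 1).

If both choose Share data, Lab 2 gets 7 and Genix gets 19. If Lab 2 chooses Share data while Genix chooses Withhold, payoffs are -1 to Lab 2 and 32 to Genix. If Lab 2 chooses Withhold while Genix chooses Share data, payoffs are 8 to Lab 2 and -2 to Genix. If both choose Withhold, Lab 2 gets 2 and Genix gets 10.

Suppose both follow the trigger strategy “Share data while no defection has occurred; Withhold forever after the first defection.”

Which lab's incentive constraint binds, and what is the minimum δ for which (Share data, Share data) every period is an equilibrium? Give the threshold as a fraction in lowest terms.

Genix; δ ≥ 13/22

Lab 2: cooperation gives 7 each period; deviation gives 8 once then 2 forever.
  7/(1−δ) ≥ 8 + 2δ/(1−δ) ⇒ δ ≥ 1/6.
Genix: cooperation gives 19 each period; deviation gives 32 once then 10 forever.
  δ ≥ 13/22.
Both must hold, so the binding constraint is Genix's: δ ≥ 13/22.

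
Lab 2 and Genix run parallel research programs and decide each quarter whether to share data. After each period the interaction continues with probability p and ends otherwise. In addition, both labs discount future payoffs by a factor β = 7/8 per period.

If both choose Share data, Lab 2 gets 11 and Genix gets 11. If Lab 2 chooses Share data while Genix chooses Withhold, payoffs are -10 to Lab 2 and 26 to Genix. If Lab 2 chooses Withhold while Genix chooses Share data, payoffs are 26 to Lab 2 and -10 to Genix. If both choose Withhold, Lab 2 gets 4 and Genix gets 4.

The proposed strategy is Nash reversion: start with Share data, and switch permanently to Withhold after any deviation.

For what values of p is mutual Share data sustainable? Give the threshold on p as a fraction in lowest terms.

60/77

With continuation probability p and discount β, the effective per-period discount factor is βp.
Grim-trigger IC: βp ≥ (26−11)/(26−4) = 15/22.
So p ≥ (15/22)/(7/8) = 60/77.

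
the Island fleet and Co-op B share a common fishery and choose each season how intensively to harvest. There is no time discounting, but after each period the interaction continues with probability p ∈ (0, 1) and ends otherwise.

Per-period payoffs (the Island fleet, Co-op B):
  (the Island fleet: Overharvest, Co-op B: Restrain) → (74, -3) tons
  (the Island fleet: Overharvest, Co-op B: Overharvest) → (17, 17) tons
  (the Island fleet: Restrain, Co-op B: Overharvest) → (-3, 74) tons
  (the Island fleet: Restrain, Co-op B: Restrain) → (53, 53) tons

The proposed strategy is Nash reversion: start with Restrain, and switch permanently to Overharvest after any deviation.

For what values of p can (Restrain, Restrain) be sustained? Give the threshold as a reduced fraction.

With no time discounting, the continuation probability p plays the role of the discount factor.
Grim-trigger IC: 53/(1−p) ≥ 74 + 17p/(1−p) ⇒ p ≥ (74−53)/(74−17) = 7/19.

7/19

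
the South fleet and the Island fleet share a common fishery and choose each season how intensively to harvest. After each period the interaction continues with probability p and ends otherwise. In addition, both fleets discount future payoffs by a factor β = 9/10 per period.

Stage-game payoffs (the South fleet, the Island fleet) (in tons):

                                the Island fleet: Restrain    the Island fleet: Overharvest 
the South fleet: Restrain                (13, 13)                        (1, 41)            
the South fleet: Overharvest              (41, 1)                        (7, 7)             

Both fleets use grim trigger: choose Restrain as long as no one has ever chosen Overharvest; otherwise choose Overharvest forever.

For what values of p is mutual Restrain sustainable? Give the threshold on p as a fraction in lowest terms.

Expected continuation weight on next period's payoff is β·p = 9/10·p, which plays the role of the discount factor.
Cooperation requires 9/10·p ≥ (41−13)/(41−7) = 14/17, hence p ≥ 140/153.

140/153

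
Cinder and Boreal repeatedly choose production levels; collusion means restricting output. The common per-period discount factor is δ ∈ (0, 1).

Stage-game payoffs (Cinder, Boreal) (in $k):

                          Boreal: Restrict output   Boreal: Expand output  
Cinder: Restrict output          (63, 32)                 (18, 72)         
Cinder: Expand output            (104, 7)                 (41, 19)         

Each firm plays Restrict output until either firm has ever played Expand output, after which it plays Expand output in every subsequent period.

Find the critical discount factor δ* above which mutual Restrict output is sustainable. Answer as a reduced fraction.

For Cinder: deviation gain 104−63 = 41, per-period punishment loss 63−41 = 22. IC gives δ ≥ 41/63.
For Boreal: gain 40, loss 13 per period, so δ ≥ 40/53.
The tighter constraint is Boreal's, so cooperation needs δ ≥ 40/53.

40/53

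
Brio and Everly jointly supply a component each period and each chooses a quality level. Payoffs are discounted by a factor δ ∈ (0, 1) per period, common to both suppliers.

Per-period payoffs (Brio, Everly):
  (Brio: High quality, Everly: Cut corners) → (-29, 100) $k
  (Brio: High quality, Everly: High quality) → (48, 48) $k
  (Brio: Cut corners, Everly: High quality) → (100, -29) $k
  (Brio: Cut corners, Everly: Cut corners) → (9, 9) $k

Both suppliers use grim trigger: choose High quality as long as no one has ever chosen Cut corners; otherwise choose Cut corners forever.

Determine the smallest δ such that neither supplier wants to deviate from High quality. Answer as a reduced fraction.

4/7

Under grim trigger the critical discount factor is (T−C)/(T−P) with T = 100, C = 48, P = 9.
δ* = (100−48)/(100−9) = 52/91 = 4/7.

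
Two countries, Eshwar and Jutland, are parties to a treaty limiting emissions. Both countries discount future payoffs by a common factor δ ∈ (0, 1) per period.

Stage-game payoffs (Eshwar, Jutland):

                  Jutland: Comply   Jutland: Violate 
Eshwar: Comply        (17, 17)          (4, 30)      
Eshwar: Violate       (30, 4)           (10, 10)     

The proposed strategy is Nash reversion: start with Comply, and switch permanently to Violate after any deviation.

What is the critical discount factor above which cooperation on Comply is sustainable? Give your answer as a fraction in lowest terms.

17/(1−δ) ≥ 30 + 10δ/(1−δ)
17 ≥ 30 − 20δ
δ ≥ 13/20.

13/20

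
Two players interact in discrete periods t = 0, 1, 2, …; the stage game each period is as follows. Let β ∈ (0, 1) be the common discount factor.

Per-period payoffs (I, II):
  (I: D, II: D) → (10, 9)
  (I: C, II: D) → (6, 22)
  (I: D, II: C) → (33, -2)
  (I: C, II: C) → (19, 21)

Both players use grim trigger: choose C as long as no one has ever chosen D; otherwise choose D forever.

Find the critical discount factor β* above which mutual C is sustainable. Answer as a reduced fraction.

For I: deviation gain 33−19 = 14, per-period punishment loss 19−10 = 9. IC gives β ≥ 14/23.
For II: gain 1, loss 12 per period, so β ≥ 1/13.
The tighter constraint is I's, so cooperation needs β ≥ 14/23.

14/23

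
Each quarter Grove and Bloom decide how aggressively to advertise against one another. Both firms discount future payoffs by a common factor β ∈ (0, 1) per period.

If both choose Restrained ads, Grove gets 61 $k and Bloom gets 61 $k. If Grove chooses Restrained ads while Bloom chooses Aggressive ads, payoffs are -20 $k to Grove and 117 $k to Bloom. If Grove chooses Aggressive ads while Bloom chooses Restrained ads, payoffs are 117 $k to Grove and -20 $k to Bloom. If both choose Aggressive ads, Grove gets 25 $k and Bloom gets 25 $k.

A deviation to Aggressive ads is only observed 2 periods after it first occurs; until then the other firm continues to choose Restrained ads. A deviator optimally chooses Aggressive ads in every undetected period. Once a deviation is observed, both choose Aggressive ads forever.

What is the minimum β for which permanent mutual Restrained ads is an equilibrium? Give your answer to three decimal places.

Deviating for the 2 undetected periods gains 117−61 = 56 per period over cooperation, then loses 61−25 = 36 per period forever once punishment starts.
Gain: 56(1 + β + … + β^1); loss: 36·β^2/(1−β).
No profitable deviation ⇔ 56(1−β^2) ≤ 36·β^2, i.e. β^2 ≥ 56/(56+36) = 14/23.
Hence β ≥ (14/23)^(1/2) ≈ 0.780.

0.780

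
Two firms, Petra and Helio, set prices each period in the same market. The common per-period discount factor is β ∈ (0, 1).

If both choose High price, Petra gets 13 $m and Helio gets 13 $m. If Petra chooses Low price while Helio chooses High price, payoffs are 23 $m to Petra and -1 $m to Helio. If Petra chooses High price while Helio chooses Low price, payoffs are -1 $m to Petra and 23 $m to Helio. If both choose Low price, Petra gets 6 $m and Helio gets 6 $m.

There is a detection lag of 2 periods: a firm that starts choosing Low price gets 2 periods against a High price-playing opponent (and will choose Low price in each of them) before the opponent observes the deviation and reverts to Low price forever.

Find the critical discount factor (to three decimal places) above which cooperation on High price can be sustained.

0.767

Deviating for the 2 undetected periods gains 23−13 = 10 per period over cooperation, then loses 13−6 = 7 per period forever once punishment starts.
Gain: 10(1 + β + … + β^1); loss: 7·β^2/(1−β).
No profitable deviation ⇔ 10(1−β^2) ≤ 7·β^2, i.e. β^2 ≥ 10/(10+7) = 10/17.
Hence β ≥ (10/17)^(1/2) ≈ 0.767.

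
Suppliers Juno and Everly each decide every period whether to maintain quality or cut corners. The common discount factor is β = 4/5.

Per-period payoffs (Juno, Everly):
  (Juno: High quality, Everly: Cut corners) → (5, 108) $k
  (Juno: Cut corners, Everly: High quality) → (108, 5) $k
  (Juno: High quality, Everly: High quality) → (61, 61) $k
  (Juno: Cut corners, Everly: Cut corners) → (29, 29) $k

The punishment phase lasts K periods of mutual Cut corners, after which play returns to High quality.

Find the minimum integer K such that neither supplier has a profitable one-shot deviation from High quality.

No profitable deviation requires (61−29)(β+…+β^K) ≥ 108−61, i.e. β+…+β^K ≥ 47/32 ≈ 1.4688.
With β = 4/5, the partial sums are K=1: 0.8000, K=2: 1.4400, K=3: 1.9520.
K = 3 is the first length at which the sum reaches 1.4688.

3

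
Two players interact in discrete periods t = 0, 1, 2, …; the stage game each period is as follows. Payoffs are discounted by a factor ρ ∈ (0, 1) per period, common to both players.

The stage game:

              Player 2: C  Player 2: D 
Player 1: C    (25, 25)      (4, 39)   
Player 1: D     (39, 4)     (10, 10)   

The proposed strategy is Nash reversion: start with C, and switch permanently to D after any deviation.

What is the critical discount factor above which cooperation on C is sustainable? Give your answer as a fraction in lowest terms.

Under grim trigger the critical discount factor is (T−C)/(T−P) with T = 39, C = 25, P = 10.
ρ* = (39−25)/(39−10) = 14/29.

14/29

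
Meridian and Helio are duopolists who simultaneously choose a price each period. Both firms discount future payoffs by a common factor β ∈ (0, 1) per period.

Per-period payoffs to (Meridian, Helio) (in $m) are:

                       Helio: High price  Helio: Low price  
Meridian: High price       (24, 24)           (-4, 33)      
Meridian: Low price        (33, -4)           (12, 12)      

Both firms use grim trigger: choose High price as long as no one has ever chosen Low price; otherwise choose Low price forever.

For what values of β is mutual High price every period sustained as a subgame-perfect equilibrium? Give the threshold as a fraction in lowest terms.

Cooperation forever yields 24 each period: 24/(1−β).
Deviating yields 33 once, then 12 forever: 33 + 12β/(1−β).
No profitable deviation requires 24/(1−β) ≥ 33 + 12β/(1−β).
Multiplying by (1−β): 24 ≥ 33(1−β) + 12β = 33 − 21β.
So 21β ≥ 9, i.e. β ≥ 9/21 = 3/7.

3/7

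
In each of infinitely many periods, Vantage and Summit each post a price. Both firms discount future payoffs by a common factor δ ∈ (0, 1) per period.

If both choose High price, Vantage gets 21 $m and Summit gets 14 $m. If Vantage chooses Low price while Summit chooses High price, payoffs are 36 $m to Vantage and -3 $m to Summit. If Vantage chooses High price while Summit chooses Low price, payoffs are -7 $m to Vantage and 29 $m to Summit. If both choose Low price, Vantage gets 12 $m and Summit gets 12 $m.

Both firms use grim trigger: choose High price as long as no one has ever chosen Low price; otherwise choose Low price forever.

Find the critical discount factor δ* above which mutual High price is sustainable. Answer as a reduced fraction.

15/17

For Vantage: deviation gain 36−21 = 15, per-period punishment loss 21−12 = 9. IC gives δ ≥ 15/24 = 5/8.
For Summit: gain 15, loss 2 per period, so δ ≥ 15/17.
The tighter constraint is Summit's, so cooperation needs δ ≥ 15/17.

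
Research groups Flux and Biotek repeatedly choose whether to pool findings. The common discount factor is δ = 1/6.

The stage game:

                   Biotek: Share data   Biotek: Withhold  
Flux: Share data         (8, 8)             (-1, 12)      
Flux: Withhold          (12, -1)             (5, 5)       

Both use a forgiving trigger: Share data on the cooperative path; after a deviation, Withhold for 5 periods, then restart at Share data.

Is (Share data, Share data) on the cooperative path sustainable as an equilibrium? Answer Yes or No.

A one-shot deviation gives 12 now, then 5 for 5 periods, then back to 8.
Gain from deviating: (12−8) today; loss: (8−5) in each of the next 5 periods.
No-deviation condition: (8−5)(δ+…+δ^5) ≥ 12−8, i.e. δ+…+δ^5 ≥ 4/3.
At δ = 1/6: δ+…+δ^5 = 0.2000 < 1.3333.
So cooperation is not sustainable.

No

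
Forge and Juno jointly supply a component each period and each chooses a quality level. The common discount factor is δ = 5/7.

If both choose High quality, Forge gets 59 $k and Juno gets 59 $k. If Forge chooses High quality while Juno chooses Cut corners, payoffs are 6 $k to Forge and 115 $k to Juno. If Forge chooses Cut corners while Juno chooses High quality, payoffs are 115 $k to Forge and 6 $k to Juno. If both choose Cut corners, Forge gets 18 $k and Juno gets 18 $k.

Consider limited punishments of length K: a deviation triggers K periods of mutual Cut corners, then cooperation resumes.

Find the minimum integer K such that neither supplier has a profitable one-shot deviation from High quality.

3

IC: δ(1−δ^K)/(1−δ) ≥ (115−59)/(59−18) = 56/41.
With δ = 5/7: need 1 − δ^K ≥ 56/41·(1−5/7)/(5/7), i.e. δ^K ≤ 0.4537.
Since (5/7)^2 = 0.5102 and (5/7)^3 = 0.3644, the smallest such K is 3.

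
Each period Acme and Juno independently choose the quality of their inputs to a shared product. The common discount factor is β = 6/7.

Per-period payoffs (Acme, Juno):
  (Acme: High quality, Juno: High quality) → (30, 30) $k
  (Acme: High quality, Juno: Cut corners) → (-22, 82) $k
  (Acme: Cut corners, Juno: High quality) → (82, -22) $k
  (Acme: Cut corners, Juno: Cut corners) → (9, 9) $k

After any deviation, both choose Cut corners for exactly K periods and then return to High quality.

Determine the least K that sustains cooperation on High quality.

4

Need Σ_{k=1}^{K} β^k ≥ (82−30)/(30−9) = 2.4762 at β = 6/7.
At K = 3 the sum is 2.2216 < 2.4762; at K = 4 it is 2.7613 ≥ 2.4762.
So the minimum punishment length is K = 4.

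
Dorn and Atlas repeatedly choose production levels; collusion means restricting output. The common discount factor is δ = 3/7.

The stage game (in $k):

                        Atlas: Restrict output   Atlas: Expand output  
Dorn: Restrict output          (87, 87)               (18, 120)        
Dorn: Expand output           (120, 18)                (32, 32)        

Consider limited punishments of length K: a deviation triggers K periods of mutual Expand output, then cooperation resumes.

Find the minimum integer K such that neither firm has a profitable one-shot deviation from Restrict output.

2

Need Σ_{k=1}^{K} δ^k ≥ (120−87)/(87−32) = 0.6000 at δ = 3/7.
At K = 1 the sum is 0.4286 < 0.6000; at K = 2 it is 0.6122 ≥ 0.6000.
So the minimum punishment length is K = 2.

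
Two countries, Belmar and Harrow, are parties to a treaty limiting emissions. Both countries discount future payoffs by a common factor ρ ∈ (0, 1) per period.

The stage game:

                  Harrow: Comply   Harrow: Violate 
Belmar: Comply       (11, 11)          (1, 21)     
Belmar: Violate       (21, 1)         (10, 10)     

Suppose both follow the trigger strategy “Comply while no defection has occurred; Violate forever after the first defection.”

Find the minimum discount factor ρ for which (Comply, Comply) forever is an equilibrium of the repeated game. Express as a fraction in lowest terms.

10/11

One-period gain from deviating is 21 − 11 = 10. The loss is 11 − 10 = 1 in every subsequent period, with present value 1·ρ/(1−ρ).
Deviation is unprofitable when 1·ρ/(1−ρ) ≥ 10, i.e. ρ/(1−ρ) ≥ 10.
Equivalently ρ ≥ 10/(10+1) = 10/11.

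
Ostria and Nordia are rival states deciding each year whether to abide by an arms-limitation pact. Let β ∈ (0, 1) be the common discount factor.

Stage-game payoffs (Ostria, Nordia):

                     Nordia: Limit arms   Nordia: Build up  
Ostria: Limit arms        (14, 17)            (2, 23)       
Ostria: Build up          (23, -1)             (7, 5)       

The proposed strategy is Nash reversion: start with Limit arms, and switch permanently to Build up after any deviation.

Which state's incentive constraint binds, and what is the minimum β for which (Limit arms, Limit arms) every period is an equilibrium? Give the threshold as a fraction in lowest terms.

Ostria; β ≥ 9/16

Ostria's threshold: (23−14)/(23−7) = 9/16.
Nordia's threshold: (23−17)/(23−5) = 1/3.
9/16 > 1/3, so Ostria binds and β* = 9/16.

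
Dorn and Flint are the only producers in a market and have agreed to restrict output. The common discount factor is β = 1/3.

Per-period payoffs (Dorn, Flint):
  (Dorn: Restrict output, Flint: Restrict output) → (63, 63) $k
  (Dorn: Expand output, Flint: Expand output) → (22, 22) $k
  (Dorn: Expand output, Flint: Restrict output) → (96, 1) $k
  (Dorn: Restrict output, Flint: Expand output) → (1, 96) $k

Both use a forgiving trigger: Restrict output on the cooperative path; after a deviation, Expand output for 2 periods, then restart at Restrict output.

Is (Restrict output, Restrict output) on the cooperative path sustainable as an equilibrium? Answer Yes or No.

Comparing payoff streams over the 3 periods until play realigns: cooperate → 63(1+β+…+β^2); deviate → 96 + 22(β+…+β^2).
Cooperation is sustained iff (63−22)(β+…+β^2) ≥ 96−63.
β+…+β^2 = 1/3·(1−(1/3)^2)/(1−1/3) = 0.4444, and (96−63)/(63−22) = 0.8049.
0.4444 < 0.8049, so cooperation is not sustainable.

No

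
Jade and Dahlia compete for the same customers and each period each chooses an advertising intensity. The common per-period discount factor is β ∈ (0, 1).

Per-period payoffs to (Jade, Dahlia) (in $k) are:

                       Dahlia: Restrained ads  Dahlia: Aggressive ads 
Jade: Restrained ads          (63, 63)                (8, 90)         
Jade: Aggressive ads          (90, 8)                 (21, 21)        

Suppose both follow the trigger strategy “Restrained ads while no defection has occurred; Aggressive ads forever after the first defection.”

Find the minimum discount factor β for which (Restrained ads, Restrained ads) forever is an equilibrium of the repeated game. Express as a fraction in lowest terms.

63/(1−β) ≥ 90 + 21β/(1−β)
63 ≥ 90 − 69β
β ≥ 27/69 = 9/23.

9/23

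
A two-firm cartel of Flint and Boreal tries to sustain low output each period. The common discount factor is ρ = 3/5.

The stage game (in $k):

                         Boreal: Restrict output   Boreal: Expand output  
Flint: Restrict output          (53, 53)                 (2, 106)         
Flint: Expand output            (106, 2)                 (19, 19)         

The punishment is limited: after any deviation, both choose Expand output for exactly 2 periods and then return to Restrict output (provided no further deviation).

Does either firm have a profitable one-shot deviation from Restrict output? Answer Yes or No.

Yes

IC: ρ+…+ρ^2 ≥ (106−53)/(53−19) = 53/34.
At ρ = 3/5: partial sum = 0.9600 < 1.5588. Cooperation not sustainable.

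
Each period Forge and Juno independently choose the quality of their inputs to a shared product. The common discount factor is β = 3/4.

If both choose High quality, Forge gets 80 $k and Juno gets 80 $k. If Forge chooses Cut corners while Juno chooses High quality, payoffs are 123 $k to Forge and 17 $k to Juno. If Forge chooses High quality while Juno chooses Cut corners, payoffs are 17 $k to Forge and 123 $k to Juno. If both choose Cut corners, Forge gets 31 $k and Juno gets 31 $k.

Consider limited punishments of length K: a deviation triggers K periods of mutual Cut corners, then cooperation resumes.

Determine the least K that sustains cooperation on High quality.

2

No profitable deviation requires (80−31)(β+…+β^K) ≥ 123−80, i.e. β+…+β^K ≥ 43/49 ≈ 0.8776.
With β = 3/4, the partial sums are K=1: 0.7500, K=2: 1.3125.
K = 2 is the first length at which the sum reaches 0.8776.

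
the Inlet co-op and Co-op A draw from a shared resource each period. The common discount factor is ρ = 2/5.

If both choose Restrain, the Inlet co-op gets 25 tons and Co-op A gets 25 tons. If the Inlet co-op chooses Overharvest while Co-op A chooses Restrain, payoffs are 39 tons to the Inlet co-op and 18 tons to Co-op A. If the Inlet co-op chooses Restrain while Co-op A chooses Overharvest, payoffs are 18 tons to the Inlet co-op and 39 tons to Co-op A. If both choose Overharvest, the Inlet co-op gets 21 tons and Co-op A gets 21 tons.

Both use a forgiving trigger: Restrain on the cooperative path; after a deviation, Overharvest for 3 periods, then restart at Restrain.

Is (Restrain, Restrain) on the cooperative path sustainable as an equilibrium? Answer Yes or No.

A one-shot deviation gives 39 now, then 21 for 3 periods, then back to 25.
Gain from deviating: (39−25) today; loss: (25−21) in each of the next 3 periods.
No-deviation condition: (25−21)(ρ+…+ρ^3) ≥ 39−25, i.e. ρ+…+ρ^3 ≥ 7/2.
At ρ = 2/5: ρ+…+ρ^3 = 0.6240 < 3.5000.
So cooperation is not sustainable.

No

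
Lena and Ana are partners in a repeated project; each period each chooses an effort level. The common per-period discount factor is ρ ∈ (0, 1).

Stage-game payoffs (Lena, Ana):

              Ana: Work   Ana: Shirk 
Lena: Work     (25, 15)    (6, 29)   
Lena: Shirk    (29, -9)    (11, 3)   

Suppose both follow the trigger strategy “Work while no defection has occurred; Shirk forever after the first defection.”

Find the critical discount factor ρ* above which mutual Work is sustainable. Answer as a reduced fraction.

7/13

Lena's threshold: (29−25)/(29−11) = 2/9.
Ana's threshold: (29−15)/(29−3) = 7/13.
2/9 < 7/13, so Ana binds and ρ* = 7/13.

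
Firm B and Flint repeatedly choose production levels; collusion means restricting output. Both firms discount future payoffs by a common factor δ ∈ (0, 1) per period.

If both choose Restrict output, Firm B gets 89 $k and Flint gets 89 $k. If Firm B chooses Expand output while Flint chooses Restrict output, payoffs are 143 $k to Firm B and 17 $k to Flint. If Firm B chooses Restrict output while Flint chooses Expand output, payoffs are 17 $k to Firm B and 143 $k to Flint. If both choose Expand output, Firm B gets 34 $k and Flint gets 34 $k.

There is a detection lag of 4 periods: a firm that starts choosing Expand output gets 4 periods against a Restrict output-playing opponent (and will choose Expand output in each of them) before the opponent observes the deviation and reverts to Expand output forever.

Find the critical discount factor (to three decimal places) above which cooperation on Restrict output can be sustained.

0.839

The best deviation is to choose Expand output for all 4 undetected periods, earning 143 each, then 34 forever once detected.
Deviation value: 143(1−δ^4)/(1−δ) + 34δ^4/(1−δ); cooperation value: 89/(1−δ).
IC: 89 ≥ 143(1−δ^4) + 34δ^4 = 143 − 109δ^4.
So δ^4 ≥ 54/109, giving δ ≥ (54/109)^(1/4) ≈ 0.839.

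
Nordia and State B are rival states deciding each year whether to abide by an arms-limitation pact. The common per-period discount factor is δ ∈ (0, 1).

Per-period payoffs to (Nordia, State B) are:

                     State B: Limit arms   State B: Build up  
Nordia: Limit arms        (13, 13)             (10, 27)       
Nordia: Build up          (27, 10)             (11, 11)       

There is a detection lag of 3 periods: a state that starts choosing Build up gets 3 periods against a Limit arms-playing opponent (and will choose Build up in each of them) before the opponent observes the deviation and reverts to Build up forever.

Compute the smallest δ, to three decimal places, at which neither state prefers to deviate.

0.956

The best deviation is to choose Build up for all 3 undetected periods, earning 27 each, then 11 forever once detected.
Deviation value: 27(1−δ^3)/(1−δ) + 11δ^3/(1−δ); cooperation value: 13/(1−δ).
IC: 13 ≥ 27(1−δ^3) + 11δ^3 = 27 − 16δ^3.
So δ^3 ≥ 14/16 = 7/8, giving δ ≥ (7/8)^(1/3) ≈ 0.956.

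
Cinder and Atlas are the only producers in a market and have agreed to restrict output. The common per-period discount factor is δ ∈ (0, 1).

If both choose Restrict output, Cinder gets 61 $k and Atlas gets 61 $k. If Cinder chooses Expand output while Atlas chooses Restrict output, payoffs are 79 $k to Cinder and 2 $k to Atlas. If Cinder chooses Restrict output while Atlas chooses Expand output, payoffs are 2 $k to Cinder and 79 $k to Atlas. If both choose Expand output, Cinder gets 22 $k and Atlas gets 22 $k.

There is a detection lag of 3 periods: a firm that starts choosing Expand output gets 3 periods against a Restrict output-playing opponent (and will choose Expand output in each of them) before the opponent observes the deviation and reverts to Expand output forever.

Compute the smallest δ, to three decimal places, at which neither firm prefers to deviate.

Deviating for the 3 undetected periods gains 79−61 = 18 per period over cooperation, then loses 61−22 = 39 per period forever once punishment starts.
Gain: 18(1 + δ + … + δ^2); loss: 39·δ^3/(1−δ).
No profitable deviation ⇔ 18(1−δ^3) ≤ 39·δ^3, i.e. δ^3 ≥ 18/(18+39) = 6/19.
Hence δ ≥ (6/19)^(1/3) ≈ 0.681.

0.681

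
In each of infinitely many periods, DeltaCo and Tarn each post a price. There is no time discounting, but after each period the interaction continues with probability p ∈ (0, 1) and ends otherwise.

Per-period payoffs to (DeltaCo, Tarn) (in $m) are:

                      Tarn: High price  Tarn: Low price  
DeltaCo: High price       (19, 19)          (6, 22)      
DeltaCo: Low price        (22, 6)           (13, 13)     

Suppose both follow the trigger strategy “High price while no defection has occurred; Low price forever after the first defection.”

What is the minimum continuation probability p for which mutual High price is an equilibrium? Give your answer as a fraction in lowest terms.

1/3

Expected cooperation value is 19 + p·19 + p²·19 + … = 19/(1−p); deviation gives 22 + p·13/(1−p).
19 ≥ 22(1−p) + 13p ⇒ 9p ≥ 3 ⇒ p ≥ 3/9 = 1/3.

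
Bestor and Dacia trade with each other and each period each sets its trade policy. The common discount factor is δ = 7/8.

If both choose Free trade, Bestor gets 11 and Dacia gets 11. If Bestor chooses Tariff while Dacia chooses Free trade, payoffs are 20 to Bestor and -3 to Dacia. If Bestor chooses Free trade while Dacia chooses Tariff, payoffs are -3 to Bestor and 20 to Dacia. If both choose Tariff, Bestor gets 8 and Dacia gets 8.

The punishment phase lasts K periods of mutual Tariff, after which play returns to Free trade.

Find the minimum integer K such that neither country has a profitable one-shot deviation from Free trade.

5

Need Σ_{k=1}^{K} δ^k ≥ (20−11)/(11−8) = 3.0000 at δ = 7/8.
At K = 4 the sum is 2.8967 < 3.0000; at K = 5 it is 3.4096 ≥ 3.0000.
So the minimum punishment length is K = 5.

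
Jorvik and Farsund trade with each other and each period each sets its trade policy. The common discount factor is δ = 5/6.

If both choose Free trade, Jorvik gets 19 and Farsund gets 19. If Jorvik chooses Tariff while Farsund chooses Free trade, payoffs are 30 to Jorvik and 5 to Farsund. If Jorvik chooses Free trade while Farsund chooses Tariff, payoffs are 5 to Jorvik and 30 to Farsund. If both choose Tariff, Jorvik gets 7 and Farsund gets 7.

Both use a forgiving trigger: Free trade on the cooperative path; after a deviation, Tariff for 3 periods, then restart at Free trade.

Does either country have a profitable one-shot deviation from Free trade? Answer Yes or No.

No

Comparing payoff streams over the 4 periods until play realigns: cooperate → 19(1+δ+…+δ^3); deviate → 30 + 7(δ+…+δ^3).
Cooperation is sustained iff (19−7)(δ+…+δ^3) ≥ 30−19.
δ+…+δ^3 = 5/6·(1−(5/6)^3)/(1−5/6) = 2.1065, and (30−19)/(19−7) = 0.9167.
2.1065 ≥ 0.9167, so cooperation is sustainable.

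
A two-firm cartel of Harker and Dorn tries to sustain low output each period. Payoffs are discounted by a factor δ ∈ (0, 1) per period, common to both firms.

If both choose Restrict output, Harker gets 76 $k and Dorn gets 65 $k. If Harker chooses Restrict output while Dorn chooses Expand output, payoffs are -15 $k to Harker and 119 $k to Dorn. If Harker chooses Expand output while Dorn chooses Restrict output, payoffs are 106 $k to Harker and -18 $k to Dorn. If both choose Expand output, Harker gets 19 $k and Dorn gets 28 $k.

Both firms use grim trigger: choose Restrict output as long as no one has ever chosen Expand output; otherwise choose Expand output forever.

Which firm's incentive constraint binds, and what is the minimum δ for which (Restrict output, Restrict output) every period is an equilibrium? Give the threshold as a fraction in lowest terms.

Harker: cooperation gives 76 each period; deviation gives 106 once then 19 forever.
  76/(1−δ) ≥ 106 + 19δ/(1−δ) ⇒ δ ≥ 30/87 = 10/29.
Dorn: cooperation gives 65 each period; deviation gives 119 once then 28 forever.
  δ ≥ 54/91.
Both must hold, so the binding constraint is Dorn's: δ ≥ 54/91.

Dorn; δ ≥ 54/91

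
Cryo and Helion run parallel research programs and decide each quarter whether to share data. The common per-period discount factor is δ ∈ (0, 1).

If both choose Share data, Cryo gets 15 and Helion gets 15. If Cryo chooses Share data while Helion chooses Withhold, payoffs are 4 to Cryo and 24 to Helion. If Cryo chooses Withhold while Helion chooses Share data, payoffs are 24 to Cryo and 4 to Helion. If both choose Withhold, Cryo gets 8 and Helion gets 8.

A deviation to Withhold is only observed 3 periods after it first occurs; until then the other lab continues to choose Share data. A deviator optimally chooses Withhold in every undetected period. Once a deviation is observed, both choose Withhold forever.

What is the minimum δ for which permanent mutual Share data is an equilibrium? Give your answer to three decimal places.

Deviating for the 3 undetected periods gains 24−15 = 9 per period over cooperation, then loses 15−8 = 7 per period forever once punishment starts.
Gain: 9(1 + δ + … + δ^2); loss: 7·δ^3/(1−δ).
No profitable deviation ⇔ 9(1−δ^3) ≤ 7·δ^3, i.e. δ^3 ≥ 9/(9+7) = 9/16.
Hence δ ≥ (9/16)^(1/3) ≈ 0.825.

0.825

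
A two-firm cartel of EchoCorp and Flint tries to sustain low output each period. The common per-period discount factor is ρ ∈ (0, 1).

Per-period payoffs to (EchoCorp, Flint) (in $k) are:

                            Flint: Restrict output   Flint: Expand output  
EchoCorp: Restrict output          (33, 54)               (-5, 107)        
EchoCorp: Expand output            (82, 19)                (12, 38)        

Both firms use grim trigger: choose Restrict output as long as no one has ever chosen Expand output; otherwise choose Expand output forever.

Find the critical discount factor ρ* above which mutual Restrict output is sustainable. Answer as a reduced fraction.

For EchoCorp: deviation gain 82−33 = 49, per-period punishment loss 33−12 = 21. IC gives ρ ≥ 49/70 = 7/10.
For Flint: gain 53, loss 16 per period, so ρ ≥ 53/69.
The tighter constraint is Flint's, so cooperation needs ρ ≥ 53/69.

53/69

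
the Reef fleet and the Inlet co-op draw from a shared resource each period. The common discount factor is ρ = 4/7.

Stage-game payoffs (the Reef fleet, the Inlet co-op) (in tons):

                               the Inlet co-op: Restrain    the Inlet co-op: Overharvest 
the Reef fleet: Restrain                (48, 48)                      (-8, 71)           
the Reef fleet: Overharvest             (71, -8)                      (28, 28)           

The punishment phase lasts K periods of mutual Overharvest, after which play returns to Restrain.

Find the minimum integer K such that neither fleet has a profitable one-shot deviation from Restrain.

4

Need Σ_{k=1}^{K} ρ^k ≥ (71−48)/(48−28) = 1.1500 at ρ = 4/7.
At K = 3 the sum is 1.0845 < 1.1500; at K = 4 it is 1.1912 ≥ 1.1500.
So the minimum punishment length is K = 4.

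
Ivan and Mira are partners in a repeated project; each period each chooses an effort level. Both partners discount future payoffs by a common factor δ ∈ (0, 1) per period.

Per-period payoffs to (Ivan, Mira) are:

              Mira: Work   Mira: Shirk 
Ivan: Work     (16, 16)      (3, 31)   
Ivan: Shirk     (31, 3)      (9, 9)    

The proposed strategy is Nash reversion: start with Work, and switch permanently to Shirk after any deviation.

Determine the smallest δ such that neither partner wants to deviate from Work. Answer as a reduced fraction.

15/22

Cooperation forever yields 16 each period: 16/(1−δ).
Deviating yields 31 once, then 9 forever: 31 + 9δ/(1−δ).
No profitable deviation requires 16/(1−δ) ≥ 31 + 9δ/(1−δ).
Multiplying by (1−δ): 16 ≥ 31(1−δ) + 9δ = 31 − 22δ.
So 22δ ≥ 15, i.e. δ ≥ 15/22.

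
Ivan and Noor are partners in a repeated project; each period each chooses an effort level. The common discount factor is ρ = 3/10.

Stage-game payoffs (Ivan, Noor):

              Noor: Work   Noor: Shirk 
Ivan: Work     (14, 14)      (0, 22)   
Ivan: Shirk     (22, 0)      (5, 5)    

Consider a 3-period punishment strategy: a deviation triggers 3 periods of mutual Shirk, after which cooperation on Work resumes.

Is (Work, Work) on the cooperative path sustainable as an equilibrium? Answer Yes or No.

No

A one-shot deviation gives 22 now, then 5 for 3 periods, then back to 14.
Gain from deviating: (22−14) today; loss: (14−5) in each of the next 3 periods.
No-deviation condition: (14−5)(ρ+…+ρ^3) ≥ 22−14, i.e. ρ+…+ρ^3 ≥ 8/9.
At ρ = 3/10: ρ+…+ρ^3 = 0.4170 < 0.8889.
So cooperation is not sustainable.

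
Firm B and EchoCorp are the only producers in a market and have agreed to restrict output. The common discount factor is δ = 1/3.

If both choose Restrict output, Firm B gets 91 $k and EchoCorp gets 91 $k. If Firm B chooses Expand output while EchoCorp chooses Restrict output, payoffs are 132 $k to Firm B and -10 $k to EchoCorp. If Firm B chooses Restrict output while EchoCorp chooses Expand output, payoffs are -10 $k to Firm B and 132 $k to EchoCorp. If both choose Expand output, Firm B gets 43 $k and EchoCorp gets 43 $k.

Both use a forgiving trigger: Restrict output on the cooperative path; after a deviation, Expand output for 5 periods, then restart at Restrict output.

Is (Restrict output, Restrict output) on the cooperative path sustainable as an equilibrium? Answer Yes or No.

IC: δ+…+δ^5 ≥ (132−91)/(91−43) = 41/48.
At δ = 1/3: partial sum = 0.4979 < 0.8542. Cooperation not sustainable.

No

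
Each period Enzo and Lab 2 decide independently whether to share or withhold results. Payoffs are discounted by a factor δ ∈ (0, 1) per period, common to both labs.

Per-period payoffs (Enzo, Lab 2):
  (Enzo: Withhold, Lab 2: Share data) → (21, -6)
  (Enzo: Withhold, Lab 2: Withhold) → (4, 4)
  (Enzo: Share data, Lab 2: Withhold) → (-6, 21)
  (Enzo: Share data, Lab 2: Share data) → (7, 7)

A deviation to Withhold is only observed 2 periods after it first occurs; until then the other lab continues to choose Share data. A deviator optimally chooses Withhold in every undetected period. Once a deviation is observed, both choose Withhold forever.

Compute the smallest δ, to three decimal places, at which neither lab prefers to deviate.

0.907

A deviator earns 21 for 2 periods, then 4 forever; cooperating earns 7 forever. Multiplying the IC by (1−δ):
7 ≥ 21(1−δ^2) + 4δ^2, so 17·δ^2 ≥ 14 and δ^2 ≥ 14/17.
δ ≥ (14/17)^(1/2) ≈ 0.907.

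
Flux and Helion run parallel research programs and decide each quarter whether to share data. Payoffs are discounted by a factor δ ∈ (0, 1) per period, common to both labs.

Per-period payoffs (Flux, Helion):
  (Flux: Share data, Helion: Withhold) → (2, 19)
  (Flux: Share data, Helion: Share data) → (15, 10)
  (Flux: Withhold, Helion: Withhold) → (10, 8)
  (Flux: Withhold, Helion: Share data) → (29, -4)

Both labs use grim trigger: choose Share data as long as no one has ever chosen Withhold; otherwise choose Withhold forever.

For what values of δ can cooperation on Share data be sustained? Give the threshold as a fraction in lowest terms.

9/11

For Flux: deviation gain 29−15 = 14, per-period punishment loss 15−10 = 5. IC gives δ ≥ 14/19.
For Helion: gain 9, loss 2 per period, so δ ≥ 9/11.
The tighter constraint is Helion's, so cooperation needs δ ≥ 9/11.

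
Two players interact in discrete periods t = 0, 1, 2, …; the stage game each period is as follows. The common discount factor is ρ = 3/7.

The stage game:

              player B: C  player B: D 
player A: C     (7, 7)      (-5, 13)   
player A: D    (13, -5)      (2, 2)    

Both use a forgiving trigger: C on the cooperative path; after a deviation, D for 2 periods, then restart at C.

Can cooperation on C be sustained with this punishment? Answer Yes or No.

No

Comparing payoff streams over the 3 periods until play realigns: cooperate → 7(1+ρ+…+ρ^2); deviate → 13 + 2(ρ+…+ρ^2).
Cooperation is sustained iff (7−2)(ρ+…+ρ^2) ≥ 13−7.
ρ+…+ρ^2 = 3/7·(1−(3/7)^2)/(1−3/7) = 0.6122, and (13−7)/(7−2) = 1.2000.
0.6122 < 1.2000, so cooperation is not sustainable.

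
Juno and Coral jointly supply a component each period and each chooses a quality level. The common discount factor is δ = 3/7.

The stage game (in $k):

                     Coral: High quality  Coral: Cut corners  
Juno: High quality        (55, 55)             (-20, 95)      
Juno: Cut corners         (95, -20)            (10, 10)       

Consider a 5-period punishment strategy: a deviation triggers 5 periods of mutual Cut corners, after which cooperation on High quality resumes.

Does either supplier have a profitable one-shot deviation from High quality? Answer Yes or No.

A one-shot deviation gives 95 now, then 10 for 5 periods, then back to 55.
Gain from deviating: (95−55) today; loss: (55−10) in each of the next 5 periods.
No-deviation condition: (55−10)(δ+…+δ^5) ≥ 95−55, i.e. δ+…+δ^5 ≥ 8/9.
At δ = 3/7: δ+…+δ^5 = 0.7392 < 0.8889.
So cooperation is not sustainable.

Yes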